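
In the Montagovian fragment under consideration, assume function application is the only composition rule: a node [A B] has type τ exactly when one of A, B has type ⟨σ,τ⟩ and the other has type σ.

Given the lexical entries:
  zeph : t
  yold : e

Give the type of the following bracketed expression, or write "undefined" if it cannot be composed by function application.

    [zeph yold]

[zeph yold]: t and e cannot combine by function application — type clash.

undefined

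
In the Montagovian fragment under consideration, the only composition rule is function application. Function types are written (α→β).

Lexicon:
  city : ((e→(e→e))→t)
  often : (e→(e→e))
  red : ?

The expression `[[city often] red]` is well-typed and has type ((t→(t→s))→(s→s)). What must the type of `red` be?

(t→((t→(t→s))→(s→s)))

[[city often] red] is required to be ((t→(t→s))→(s→s)). [city often] : t cannot yield ((t→(t→s))→(s→s)) as functor, so red : (t→((t→(t→s))→(s→s))).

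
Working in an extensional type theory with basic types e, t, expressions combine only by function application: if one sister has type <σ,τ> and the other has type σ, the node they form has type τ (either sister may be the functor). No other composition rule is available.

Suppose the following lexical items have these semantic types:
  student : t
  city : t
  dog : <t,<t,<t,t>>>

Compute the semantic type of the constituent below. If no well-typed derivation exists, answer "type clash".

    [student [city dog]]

[city dog]: <t,<t,<t,t>>> applied to t yields <t,<t,t>>.
[student [city dog]]: <t,<t,t>> applied to t yields <t,t>.

<t,t>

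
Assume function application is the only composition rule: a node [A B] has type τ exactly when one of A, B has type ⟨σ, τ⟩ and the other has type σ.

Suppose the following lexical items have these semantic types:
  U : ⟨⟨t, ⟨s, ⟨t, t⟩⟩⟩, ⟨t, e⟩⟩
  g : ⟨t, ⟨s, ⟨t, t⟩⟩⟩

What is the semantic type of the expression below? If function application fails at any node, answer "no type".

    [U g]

⟨t, e⟩

[U g]: functor U : ⟨⟨t, ⟨s, ⟨t, t⟩⟩⟩, ⟨t, e⟩⟩, argument g : ⟨t, ⟨s, ⟨t, t⟩⟩⟩; result ⟨t, e⟩.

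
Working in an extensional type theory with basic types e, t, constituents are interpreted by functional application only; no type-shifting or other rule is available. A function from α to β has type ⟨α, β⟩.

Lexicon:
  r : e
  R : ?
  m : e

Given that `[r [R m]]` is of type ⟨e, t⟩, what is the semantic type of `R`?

For [r [R m]] to have type ⟨e, t⟩ with r of type e, [R m] must be the function: [R m] : ⟨e, ⟨e, t⟩⟩.
For [R m] to have type ⟨e, ⟨e, t⟩⟩ with m of type e, R must be the function: R : ⟨e, ⟨e, ⟨e, t⟩⟩⟩.

⟨e, ⟨e, ⟨e, t⟩⟩⟩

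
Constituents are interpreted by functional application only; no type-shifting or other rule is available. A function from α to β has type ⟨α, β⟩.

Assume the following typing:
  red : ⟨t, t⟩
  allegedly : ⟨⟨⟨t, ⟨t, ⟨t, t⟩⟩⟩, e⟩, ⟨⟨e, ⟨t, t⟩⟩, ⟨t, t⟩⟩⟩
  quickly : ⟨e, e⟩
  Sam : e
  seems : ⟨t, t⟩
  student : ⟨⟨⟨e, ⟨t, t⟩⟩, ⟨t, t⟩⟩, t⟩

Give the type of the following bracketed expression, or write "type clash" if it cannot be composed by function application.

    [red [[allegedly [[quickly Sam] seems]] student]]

At [quickly Sam], quickly : ⟨e, e⟩ takes Sam : e, giving e.
[[quickly Sam] seems]: e with ⟨t, t⟩ — neither is a function whose domain matches the other; composition fails here.

type clash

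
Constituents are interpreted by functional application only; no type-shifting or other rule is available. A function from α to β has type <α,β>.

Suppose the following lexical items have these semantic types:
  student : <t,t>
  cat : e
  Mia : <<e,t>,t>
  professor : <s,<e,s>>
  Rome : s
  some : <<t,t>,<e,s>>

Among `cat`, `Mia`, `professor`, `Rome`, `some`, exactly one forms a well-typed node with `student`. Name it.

some

cat : e — no; student wants t, and cat wants nothing (atomic).
Mia : <<e,t>,t> — no; student wants t, and Mia wants <e,t>.
professor : <s,<e,s>> — no; student wants t, and professor wants s.
Rome : s — no; student wants t, and Rome wants nothing (atomic).
some — combines: some : <<t,t>,<e,s>> takes student : <t,t> as argument, giving <e,s>.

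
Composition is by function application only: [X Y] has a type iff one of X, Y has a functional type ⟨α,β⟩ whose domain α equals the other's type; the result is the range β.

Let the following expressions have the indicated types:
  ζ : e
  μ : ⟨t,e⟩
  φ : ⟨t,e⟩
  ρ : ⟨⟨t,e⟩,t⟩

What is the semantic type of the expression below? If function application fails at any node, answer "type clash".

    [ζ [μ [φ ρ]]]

type clash

[φ ρ] — ρ of type ⟨⟨t,e⟩,t⟩ combines with φ of type ⟨t,e⟩: type t.
[μ [φ ρ]] — μ of type ⟨t,e⟩ combines with [φ ρ] of type t: type e.
At [ζ [μ [φ ρ]]]: neither e nor e can take the other as argument; the node is ill-typed.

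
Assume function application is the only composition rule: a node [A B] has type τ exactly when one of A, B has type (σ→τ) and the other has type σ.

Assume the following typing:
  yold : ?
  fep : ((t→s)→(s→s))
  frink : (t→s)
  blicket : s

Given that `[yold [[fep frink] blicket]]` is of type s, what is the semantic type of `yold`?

At [yold [[fep frink] blicket]] (required: s): [[fep frink] blicket] is s, which is not a function with range s; hence yold is the functor — type (s→s).

(s→s)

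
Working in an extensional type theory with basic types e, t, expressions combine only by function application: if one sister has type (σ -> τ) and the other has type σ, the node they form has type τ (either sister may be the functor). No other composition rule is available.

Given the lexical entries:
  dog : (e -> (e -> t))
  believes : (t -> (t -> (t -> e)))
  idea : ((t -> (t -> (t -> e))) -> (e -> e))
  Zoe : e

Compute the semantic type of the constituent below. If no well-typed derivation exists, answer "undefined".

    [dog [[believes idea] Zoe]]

[believes idea]: ((t -> (t -> (t -> e))) -> (e -> e)) applied to (t -> (t -> (t -> e))) yields (e -> e).
[[believes idea] Zoe]: (e -> e) applied to e yields e.
[dog [[believes idea] Zoe]]: (e -> (e -> t)) applied to e yields (e -> t).

(e -> t)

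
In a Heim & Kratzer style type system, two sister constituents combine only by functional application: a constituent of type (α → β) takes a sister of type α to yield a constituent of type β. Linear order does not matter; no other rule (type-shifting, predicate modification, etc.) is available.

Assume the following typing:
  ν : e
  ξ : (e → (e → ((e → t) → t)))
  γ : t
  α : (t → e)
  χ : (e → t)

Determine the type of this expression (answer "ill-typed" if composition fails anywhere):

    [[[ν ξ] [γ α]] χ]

t

[ν ξ] — ξ of type (e → (e → ((e → t) → t))) combines with ν of type e: type (e → ((e → t) → t)).
[γ α] — α of type (t → e) combines with γ of type t: type e.
[[ν ξ] [γ α]] — [ν ξ] of type (e → ((e → t) → t)) combines with [γ α] of type e: type ((e → t) → t).
[[[ν ξ] [γ α]] χ] — [[ν ξ] [γ α]] of type ((e → t) → t) combines with χ of type (e → t): type t.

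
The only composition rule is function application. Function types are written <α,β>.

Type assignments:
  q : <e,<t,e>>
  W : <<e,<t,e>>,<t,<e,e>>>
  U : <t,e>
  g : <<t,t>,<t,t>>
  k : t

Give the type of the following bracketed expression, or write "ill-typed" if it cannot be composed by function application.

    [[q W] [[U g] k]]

ill-typed

[q W]: functor W : <<e,<t,e>>,<t,<e,e>>>, argument q : <e,<t,e>>; result <t,<e,e>>.
[U g]: <t,e> with <<t,t>,<t,t>> — neither is a function whose domain matches the other; composition fails here.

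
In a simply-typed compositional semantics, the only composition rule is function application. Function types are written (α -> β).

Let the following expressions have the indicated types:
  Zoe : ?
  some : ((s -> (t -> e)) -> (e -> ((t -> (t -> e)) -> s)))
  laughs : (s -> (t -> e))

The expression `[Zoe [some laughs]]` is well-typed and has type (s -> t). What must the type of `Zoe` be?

((e -> ((t -> (t -> e)) -> s)) -> (s -> t))

[Zoe [some laughs]] is required to be (s -> t). [some laughs] : (e -> ((t -> (t -> e)) -> s)) cannot yield (s -> t) as functor, so Zoe : ((e -> ((t -> (t -> e)) -> s)) -> (s -> t)).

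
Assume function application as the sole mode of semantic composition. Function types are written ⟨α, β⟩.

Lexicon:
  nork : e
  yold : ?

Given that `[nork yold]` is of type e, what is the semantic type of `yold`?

[nork yold] is required to be e. nork : e cannot yield e as functor, so yold : ⟨e, e⟩.

⟨e, e⟩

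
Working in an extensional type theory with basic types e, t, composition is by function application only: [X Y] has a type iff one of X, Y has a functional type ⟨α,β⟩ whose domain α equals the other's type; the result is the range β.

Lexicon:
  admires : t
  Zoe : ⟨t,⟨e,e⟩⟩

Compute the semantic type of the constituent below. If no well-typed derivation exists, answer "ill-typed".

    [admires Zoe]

[admires Zoe] — Zoe of type ⟨t,⟨e,e⟩⟩ combines with admires of type t: type ⟨e,e⟩.

⟨e,e⟩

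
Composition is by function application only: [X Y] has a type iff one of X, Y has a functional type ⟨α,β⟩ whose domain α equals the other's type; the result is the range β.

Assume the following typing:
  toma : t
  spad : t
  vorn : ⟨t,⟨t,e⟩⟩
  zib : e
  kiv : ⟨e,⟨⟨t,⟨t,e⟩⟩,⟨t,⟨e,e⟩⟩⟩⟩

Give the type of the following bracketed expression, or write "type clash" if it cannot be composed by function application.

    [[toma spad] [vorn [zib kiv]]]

type clash

At [toma spad]: neither t nor t can take the other as argument; the node is ill-typed.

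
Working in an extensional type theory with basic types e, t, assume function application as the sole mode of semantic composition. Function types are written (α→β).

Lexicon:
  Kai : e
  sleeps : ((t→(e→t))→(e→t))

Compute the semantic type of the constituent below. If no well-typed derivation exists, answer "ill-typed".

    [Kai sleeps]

[Kai sleeps]: e and ((t→(e→t))→(e→t)) cannot combine by function application — type clash.

ill-typed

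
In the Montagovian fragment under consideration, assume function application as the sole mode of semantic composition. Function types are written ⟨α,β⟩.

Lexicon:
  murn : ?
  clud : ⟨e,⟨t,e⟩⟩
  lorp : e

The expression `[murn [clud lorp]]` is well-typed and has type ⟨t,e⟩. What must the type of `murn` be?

⟨⟨t,e⟩,⟨t,e⟩⟩

[murn [clud lorp]] must have type ⟨t,e⟩. The sister [clud lorp] has type ⟨t,e⟩; that is not a function onto ⟨t,e⟩, so murn must be the functor, of type ⟨⟨t,e⟩,⟨t,e⟩⟩.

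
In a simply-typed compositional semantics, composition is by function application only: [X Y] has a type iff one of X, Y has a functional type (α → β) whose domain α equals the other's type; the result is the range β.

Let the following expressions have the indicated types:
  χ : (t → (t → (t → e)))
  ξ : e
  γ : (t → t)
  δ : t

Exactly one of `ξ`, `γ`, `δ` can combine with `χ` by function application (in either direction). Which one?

ξ : e — does not combine with χ.
γ : (t → t) — does not combine with χ.
δ — combines: χ : (t → (t → (t → e))) takes δ : t as argument, giving (t → (t → e)).

δ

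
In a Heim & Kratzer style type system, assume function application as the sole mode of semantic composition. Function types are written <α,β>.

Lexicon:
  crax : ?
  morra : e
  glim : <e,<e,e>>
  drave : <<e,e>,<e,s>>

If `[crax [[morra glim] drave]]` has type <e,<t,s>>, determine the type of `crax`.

At [crax [[morra glim] drave]] (required: <e,<t,s>>): [[morra glim] drave] is <e,s>, which is not a function with range <e,<t,s>>; hence crax is the functor — type <<e,s>,<e,<t,s>>>.

<<e,s>,<e,<t,s>>>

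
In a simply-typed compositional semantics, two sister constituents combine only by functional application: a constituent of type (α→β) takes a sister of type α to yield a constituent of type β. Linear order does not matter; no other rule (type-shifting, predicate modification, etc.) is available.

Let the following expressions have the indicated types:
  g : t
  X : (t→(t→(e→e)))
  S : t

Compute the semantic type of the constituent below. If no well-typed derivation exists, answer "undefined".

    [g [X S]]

[X S] — X of type (t→(t→(e→e))) combines with S of type t: type (t→(e→e)).
[g [X S]] — [X S] of type (t→(e→e)) combines with g of type t: type (e→e).

(e→e)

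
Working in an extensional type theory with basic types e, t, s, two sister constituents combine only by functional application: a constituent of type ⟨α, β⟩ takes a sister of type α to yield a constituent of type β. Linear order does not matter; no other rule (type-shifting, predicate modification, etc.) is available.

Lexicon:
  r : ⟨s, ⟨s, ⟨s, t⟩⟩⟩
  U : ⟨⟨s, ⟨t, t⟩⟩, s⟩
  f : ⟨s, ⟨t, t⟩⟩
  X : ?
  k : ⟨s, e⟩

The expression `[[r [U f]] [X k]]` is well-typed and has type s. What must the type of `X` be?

⟨⟨s, e⟩, ⟨⟨s, ⟨s, t⟩⟩, s⟩⟩

[[r [U f]] [X k]] is required to be s. [r [U f]] : ⟨s, ⟨s, t⟩⟩ cannot yield s as functor, so [X k] : ⟨⟨s, ⟨s, t⟩⟩, s⟩.
[X k] is required to be ⟨⟨s, ⟨s, t⟩⟩, s⟩. k : ⟨s, e⟩ cannot yield ⟨⟨s, ⟨s, t⟩⟩, s⟩ as functor, so X : ⟨⟨s, e⟩, ⟨⟨s, ⟨s, t⟩⟩, s⟩⟩.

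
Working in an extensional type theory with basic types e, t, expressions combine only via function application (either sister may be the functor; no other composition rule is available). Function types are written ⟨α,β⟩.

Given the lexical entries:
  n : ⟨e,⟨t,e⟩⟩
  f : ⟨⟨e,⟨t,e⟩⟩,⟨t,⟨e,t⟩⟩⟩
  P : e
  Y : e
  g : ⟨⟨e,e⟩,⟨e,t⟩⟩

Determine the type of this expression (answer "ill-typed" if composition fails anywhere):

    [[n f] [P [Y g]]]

At [n f], f : ⟨⟨e,⟨t,e⟩⟩,⟨t,⟨e,t⟩⟩⟩ takes n : ⟨e,⟨t,e⟩⟩, giving ⟨t,⟨e,t⟩⟩.
At [Y g]: neither e nor ⟨⟨e,e⟩,⟨e,t⟩⟩ can take the other as argument; the node is ill-typed.

ill-typed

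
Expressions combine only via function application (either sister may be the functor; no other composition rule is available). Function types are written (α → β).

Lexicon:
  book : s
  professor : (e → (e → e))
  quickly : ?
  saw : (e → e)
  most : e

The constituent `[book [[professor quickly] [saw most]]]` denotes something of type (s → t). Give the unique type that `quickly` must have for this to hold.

At [book [[professor quickly] [saw most]]] (required: (s → t)): book is s, which is not a function with range (s → t); hence [[professor quickly] [saw most]] is the functor — type (s → (s → t)).
At [[professor quickly] [saw most]] (required: (s → (s → t))): [saw most] is e, which is not a function with range (s → (s → t)); hence [professor quickly] is the functor — type (e → (s → (s → t))).
At [professor quickly] (required: (e → (s → (s → t)))): professor is (e → (e → e)), which is not a function with range (e → (s → (s → t))); hence quickly is the functor — type ((e → (e → e)) → (e → (s → (s → t)))).

((e → (e → e)) → (e → (s → (s → t))))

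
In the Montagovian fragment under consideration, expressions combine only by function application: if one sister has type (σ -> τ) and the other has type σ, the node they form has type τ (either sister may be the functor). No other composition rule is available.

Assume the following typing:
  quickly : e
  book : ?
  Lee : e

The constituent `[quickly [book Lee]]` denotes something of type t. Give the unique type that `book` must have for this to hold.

[quickly [book Lee]] is required to be t. quickly : e cannot yield t as functor, so [book Lee] : (e -> t).
[book Lee] is required to be (e -> t). Lee : e cannot yield (e -> t) as functor, so book : (e -> (e -> t)).

(e -> (e -> t))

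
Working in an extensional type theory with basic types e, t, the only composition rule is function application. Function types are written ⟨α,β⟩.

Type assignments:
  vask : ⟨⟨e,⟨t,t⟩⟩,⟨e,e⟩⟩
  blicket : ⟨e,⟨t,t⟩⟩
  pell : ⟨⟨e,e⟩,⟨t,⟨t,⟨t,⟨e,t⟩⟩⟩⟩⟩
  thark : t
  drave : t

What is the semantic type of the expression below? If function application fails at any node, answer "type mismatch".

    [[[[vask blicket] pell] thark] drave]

⟨t,⟨e,t⟩⟩

[vask blicket]: functor vask : ⟨⟨e,⟨t,t⟩⟩,⟨e,e⟩⟩, argument blicket : ⟨e,⟨t,t⟩⟩; result ⟨e,e⟩.
[[vask blicket] pell]: functor pell : ⟨⟨e,e⟩,⟨t,⟨t,⟨t,⟨e,t⟩⟩⟩⟩⟩, argument [vask blicket] : ⟨e,e⟩; result ⟨t,⟨t,⟨t,⟨e,t⟩⟩⟩⟩.
[[[vask blicket] pell] thark]: functor [[vask blicket] pell] : ⟨t,⟨t,⟨t,⟨e,t⟩⟩⟩⟩, argument thark : t; result ⟨t,⟨t,⟨e,t⟩⟩⟩.
[[[[vask blicket] pell] thark] drave]: functor [[[vask blicket] pell] thark] : ⟨t,⟨t,⟨e,t⟩⟩⟩, argument drave : t; result ⟨t,⟨e,t⟩⟩.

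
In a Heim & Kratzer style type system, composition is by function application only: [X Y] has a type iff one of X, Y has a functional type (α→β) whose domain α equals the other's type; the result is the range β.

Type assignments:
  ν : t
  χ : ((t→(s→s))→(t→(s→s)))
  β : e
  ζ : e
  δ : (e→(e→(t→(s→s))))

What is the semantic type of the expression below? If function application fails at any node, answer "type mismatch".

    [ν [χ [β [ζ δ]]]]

(s→s)

At [ζ δ], δ : (e→(e→(t→(s→s)))) takes ζ : e, giving (e→(t→(s→s))).
At [β [ζ δ]], [ζ δ] : (e→(t→(s→s))) takes β : e, giving (t→(s→s)).
At [χ [β [ζ δ]]], χ : ((t→(s→s))→(t→(s→s))) takes [β [ζ δ]] : (t→(s→s)), giving (t→(s→s)).
At [ν [χ [β [ζ δ]]]], [χ [β [ζ δ]]] : (t→(s→s)) takes ν : t, giving (s→s).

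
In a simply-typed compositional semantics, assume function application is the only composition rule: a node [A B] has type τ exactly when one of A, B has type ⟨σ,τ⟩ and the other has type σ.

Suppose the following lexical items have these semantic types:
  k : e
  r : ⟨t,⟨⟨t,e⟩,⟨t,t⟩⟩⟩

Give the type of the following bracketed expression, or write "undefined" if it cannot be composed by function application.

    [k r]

[k r]: e and ⟨t,⟨⟨t,e⟩,⟨t,t⟩⟩⟩ cannot combine by function application — type clash.

undefined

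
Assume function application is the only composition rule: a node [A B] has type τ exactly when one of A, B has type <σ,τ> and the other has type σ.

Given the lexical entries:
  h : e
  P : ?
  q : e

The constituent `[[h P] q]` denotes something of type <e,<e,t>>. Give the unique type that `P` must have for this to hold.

For [[h P] q] to have type <e,<e,t>> with q of type e, [h P] must be the function: [h P] : <e,<e,<e,t>>>.
For [h P] to have type <e,<e,<e,t>>> with h of type e, P must be the function: P : <e,<e,<e,<e,t>>>>.

<e,<e,<e,<e,t>>>>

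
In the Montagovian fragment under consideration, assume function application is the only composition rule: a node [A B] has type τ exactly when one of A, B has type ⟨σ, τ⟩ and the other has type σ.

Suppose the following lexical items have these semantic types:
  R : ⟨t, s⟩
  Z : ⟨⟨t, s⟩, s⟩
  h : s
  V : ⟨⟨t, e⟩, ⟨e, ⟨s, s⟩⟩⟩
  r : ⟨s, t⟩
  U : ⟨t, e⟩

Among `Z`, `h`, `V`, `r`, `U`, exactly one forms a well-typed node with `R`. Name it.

Z — combines: Z : ⟨⟨t, s⟩, s⟩ takes R : ⟨t, s⟩ as argument, giving s.
h : s — does not combine with R.
V : ⟨⟨t, e⟩, ⟨e, ⟨s, s⟩⟩⟩ — does not combine with R.
r : ⟨s, t⟩ — does not combine with R.
U : ⟨t, e⟩ — does not combine with R.

Z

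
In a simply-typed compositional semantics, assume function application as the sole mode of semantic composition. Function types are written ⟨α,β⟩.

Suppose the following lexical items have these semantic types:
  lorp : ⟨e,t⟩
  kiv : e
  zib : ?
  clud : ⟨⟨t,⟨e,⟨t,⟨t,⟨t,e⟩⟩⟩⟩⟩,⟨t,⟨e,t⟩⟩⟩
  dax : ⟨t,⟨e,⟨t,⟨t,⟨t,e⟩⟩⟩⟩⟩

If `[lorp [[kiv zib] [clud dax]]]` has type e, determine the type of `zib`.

⟨e,⟨⟨t,⟨e,t⟩⟩,⟨⟨e,t⟩,e⟩⟩⟩

For [lorp [[kiv zib] [clud dax]]] to have type e with lorp of type ⟨e,t⟩, [[kiv zib] [clud dax]] must be the function: [[kiv zib] [clud dax]] : ⟨⟨e,t⟩,e⟩.
For [[kiv zib] [clud dax]] to have type ⟨⟨e,t⟩,e⟩ with [clud dax] of type ⟨t,⟨e,t⟩⟩, [kiv zib] must be the function: [kiv zib] : ⟨⟨t,⟨e,t⟩⟩,⟨⟨e,t⟩,e⟩⟩.
For [kiv zib] to have type ⟨⟨t,⟨e,t⟩⟩,⟨⟨e,t⟩,e⟩⟩ with kiv of type e, zib must be the function: zib : ⟨e,⟨⟨t,⟨e,t⟩⟩,⟨⟨e,t⟩,e⟩⟩⟩.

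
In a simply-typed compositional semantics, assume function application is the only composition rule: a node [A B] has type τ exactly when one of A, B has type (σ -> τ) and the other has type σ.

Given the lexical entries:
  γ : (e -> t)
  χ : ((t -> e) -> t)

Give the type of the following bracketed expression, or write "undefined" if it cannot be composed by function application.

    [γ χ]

undefined

[γ χ]: (e -> t) with ((t -> e) -> t) — neither is a function whose domain matches the other; composition fails here.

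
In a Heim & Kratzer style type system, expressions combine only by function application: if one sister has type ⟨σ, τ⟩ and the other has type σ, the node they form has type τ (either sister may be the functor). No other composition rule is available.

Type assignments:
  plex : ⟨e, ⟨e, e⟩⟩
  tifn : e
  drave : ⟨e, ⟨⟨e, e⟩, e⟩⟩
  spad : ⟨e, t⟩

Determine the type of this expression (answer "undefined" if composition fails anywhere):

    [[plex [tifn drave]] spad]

[tifn drave]: drave is ⟨e, ⟨⟨e, e⟩, e⟩⟩, tifn is e; result ⟨⟨e, e⟩, e⟩.
[plex [tifn drave]]: ⟨e, ⟨e, e⟩⟩ and ⟨⟨e, e⟩, e⟩ cannot combine by function application — type clash.

undefined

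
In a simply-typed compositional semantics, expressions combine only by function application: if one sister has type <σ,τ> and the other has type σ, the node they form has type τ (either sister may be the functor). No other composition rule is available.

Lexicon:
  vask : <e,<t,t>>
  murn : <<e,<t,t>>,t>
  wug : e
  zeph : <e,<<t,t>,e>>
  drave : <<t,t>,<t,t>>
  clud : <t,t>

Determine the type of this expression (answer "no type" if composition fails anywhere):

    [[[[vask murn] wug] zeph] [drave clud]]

no type

[vask murn] — murn of type <<e,<t,t>>,t> combines with vask of type <e,<t,t>>: type t.
[[vask murn] wug]: t with e — neither is a function whose domain matches the other; composition fails here.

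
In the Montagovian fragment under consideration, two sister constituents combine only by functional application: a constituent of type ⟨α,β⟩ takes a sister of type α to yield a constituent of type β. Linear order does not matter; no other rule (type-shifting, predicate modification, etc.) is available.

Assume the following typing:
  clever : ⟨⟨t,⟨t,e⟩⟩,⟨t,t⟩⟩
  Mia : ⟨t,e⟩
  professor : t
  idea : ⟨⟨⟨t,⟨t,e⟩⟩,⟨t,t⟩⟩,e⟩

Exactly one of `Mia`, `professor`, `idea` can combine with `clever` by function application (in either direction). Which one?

idea

Mia : ⟨t,e⟩ — does not combine with clever.
professor : t — does not combine with clever.
idea — combines: idea : ⟨⟨⟨t,⟨t,e⟩⟩,⟨t,t⟩⟩,e⟩ takes clever : ⟨⟨t,⟨t,e⟩⟩,⟨t,t⟩⟩ as argument, giving e.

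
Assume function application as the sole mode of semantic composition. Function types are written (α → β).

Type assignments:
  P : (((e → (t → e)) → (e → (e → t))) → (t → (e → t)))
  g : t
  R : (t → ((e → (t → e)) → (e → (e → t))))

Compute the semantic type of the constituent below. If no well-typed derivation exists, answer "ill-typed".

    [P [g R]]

[g R]: R is (t → ((e → (t → e)) → (e → (e → t)))), g is t; result ((e → (t → e)) → (e → (e → t))).
[P [g R]]: P is (((e → (t → e)) → (e → (e → t))) → (t → (e → t))), [g R] is ((e → (t → e)) → (e → (e → t))); result (t → (e → t)).

(t → (e → t))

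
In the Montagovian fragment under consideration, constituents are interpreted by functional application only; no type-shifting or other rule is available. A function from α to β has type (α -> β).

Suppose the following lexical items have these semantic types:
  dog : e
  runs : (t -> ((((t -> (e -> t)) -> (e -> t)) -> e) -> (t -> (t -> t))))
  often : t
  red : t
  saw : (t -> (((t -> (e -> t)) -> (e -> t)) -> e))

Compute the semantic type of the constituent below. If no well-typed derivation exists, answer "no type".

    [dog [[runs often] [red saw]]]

no type

At [runs often], runs : (t -> ((((t -> (e -> t)) -> (e -> t)) -> e) -> (t -> (t -> t)))) takes often : t, giving ((((t -> (e -> t)) -> (e -> t)) -> e) -> (t -> (t -> t))).
At [red saw], saw : (t -> (((t -> (e -> t)) -> (e -> t)) -> e)) takes red : t, giving (((t -> (e -> t)) -> (e -> t)) -> e).
At [[runs often] [red saw]], [runs often] : ((((t -> (e -> t)) -> (e -> t)) -> e) -> (t -> (t -> t))) takes [red saw] : (((t -> (e -> t)) -> (e -> t)) -> e), giving (t -> (t -> t)).
[dog [[runs often] [red saw]]]: e with (t -> (t -> t)) — neither is a function whose domain matches the other; composition fails here.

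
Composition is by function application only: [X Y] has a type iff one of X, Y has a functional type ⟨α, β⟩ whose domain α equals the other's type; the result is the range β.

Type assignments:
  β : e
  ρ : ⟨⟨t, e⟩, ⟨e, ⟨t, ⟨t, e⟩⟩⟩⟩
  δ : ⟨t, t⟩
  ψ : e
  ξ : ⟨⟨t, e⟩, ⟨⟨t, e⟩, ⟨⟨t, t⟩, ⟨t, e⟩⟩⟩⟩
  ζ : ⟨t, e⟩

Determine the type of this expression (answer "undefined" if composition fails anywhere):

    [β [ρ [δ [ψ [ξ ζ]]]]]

[ξ ζ]: ⟨⟨t, e⟩, ⟨⟨t, e⟩, ⟨⟨t, t⟩, ⟨t, e⟩⟩⟩⟩ applied to ⟨t, e⟩ yields ⟨⟨t, e⟩, ⟨⟨t, t⟩, ⟨t, e⟩⟩⟩.
At [ψ [ξ ζ]]: neither e nor ⟨⟨t, e⟩, ⟨⟨t, t⟩, ⟨t, e⟩⟩⟩ can take the other as argument; the node is ill-typed.

undefined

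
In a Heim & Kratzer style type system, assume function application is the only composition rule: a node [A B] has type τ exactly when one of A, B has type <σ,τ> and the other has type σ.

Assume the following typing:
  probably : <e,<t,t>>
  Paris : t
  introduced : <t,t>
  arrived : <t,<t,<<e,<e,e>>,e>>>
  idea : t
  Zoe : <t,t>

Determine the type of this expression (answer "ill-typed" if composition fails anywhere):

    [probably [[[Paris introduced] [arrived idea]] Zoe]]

[Paris introduced]: functor introduced : <t,t>, argument Paris : t; result t.
[arrived idea]: functor arrived : <t,<t,<<e,<e,e>>,e>>>, argument idea : t; result <t,<<e,<e,e>>,e>>.
[[Paris introduced] [arrived idea]]: functor [arrived idea] : <t,<<e,<e,e>>,e>>, argument [Paris introduced] : t; result <<e,<e,e>>,e>.
[[[Paris introduced] [arrived idea]] Zoe]: <<e,<e,e>>,e> with <t,t> — neither is a function whose domain matches the other; composition fails here.

ill-typed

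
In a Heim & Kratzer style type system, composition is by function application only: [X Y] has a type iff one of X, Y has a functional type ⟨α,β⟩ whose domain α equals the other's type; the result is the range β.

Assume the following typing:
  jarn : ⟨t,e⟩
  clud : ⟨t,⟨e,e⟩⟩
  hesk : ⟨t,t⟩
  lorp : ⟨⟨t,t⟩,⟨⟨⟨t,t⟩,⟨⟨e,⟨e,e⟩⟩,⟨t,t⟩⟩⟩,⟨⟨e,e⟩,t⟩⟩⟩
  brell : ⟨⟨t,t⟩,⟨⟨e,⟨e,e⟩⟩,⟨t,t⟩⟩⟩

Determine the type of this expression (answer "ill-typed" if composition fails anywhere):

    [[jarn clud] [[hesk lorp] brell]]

[jarn clud]: ⟨t,e⟩ with ⟨t,⟨e,e⟩⟩ — neither is a function whose domain matches the other; composition fails here.

ill-typed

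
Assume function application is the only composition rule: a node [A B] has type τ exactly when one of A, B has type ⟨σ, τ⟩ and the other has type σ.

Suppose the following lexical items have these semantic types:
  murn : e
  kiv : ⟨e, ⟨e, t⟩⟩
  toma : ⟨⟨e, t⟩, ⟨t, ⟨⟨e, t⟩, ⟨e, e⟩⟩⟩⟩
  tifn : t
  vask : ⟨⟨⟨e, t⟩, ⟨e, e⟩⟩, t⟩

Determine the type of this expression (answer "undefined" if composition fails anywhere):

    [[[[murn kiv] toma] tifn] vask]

t

[murn kiv]: ⟨e, ⟨e, t⟩⟩ applied to e yields ⟨e, t⟩.
[[murn kiv] toma]: ⟨⟨e, t⟩, ⟨t, ⟨⟨e, t⟩, ⟨e, e⟩⟩⟩⟩ applied to ⟨e, t⟩ yields ⟨t, ⟨⟨e, t⟩, ⟨e, e⟩⟩⟩.
[[[murn kiv] toma] tifn]: ⟨t, ⟨⟨e, t⟩, ⟨e, e⟩⟩⟩ applied to t yields ⟨⟨e, t⟩, ⟨e, e⟩⟩.
[[[[murn kiv] toma] tifn] vask]: ⟨⟨⟨e, t⟩, ⟨e, e⟩⟩, t⟩ applied to ⟨⟨e, t⟩, ⟨e, e⟩⟩ yields t.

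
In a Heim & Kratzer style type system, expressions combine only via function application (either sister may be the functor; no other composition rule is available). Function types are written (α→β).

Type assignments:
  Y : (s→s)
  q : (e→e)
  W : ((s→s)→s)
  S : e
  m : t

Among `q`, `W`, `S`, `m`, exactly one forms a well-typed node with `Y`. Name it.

q : (e→e) — neither side's domain matches the other.
W — combines: W : ((s→s)→s) takes Y : (s→s) as argument, giving s.
S : e — neither side's domain matches the other.
m : t — neither side's domain matches the other.

W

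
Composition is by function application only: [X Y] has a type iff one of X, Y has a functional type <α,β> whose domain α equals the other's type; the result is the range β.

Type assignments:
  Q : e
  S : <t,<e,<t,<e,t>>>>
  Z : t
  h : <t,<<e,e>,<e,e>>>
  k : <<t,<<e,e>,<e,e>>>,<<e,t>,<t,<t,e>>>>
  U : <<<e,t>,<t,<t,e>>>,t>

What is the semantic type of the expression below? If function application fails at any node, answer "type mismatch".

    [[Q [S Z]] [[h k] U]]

<e,t>

[S Z]: S is <t,<e,<t,<e,t>>>>, Z is t; result <e,<t,<e,t>>>.
[Q [S Z]]: [S Z] is <e,<t,<e,t>>>, Q is e; result <t,<e,t>>.
[h k]: k is <<t,<<e,e>,<e,e>>>,<<e,t>,<t,<t,e>>>>, h is <t,<<e,e>,<e,e>>>; result <<e,t>,<t,<t,e>>>.
[[h k] U]: U is <<<e,t>,<t,<t,e>>>,t>, [h k] is <<e,t>,<t,<t,e>>>; result t.
[[Q [S Z]] [[h k] U]]: [Q [S Z]] is <t,<e,t>>, [[h k] U] is t; result <e,t>.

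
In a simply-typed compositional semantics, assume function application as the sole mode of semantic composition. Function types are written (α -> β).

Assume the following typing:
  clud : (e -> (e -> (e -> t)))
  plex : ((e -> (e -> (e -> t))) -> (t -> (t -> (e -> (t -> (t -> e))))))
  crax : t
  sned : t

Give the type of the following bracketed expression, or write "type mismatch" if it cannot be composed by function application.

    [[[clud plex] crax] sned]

(e -> (t -> (t -> e)))

At [clud plex], plex : ((e -> (e -> (e -> t))) -> (t -> (t -> (e -> (t -> (t -> e)))))) takes clud : (e -> (e -> (e -> t))), giving (t -> (t -> (e -> (t -> (t -> e))))).
At [[clud plex] crax], [clud plex] : (t -> (t -> (e -> (t -> (t -> e))))) takes crax : t, giving (t -> (e -> (t -> (t -> e)))).
At [[[clud plex] crax] sned], [[clud plex] crax] : (t -> (e -> (t -> (t -> e)))) takes sned : t, giving (e -> (t -> (t -> e))).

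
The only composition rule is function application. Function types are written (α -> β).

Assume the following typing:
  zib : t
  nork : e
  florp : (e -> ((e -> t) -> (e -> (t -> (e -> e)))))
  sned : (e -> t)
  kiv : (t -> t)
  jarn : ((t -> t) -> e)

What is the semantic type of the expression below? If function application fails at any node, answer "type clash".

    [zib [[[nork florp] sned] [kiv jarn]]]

[nork florp] — florp of type (e -> ((e -> t) -> (e -> (t -> (e -> e))))) combines with nork of type e: type ((e -> t) -> (e -> (t -> (e -> e)))).
[[nork florp] sned] — [nork florp] of type ((e -> t) -> (e -> (t -> (e -> e)))) combines with sned of type (e -> t): type (e -> (t -> (e -> e))).
[kiv jarn] — jarn of type ((t -> t) -> e) combines with kiv of type (t -> t): type e.
[[[nork florp] sned] [kiv jarn]] — [[nork florp] sned] of type (e -> (t -> (e -> e))) combines with [kiv jarn] of type e: type (t -> (e -> e)).
[zib [[[nork florp] sned] [kiv jarn]]] — [[[nork florp] sned] [kiv jarn]] of type (t -> (e -> e)) combines with zib of type t: type (e -> e).

(e -> e)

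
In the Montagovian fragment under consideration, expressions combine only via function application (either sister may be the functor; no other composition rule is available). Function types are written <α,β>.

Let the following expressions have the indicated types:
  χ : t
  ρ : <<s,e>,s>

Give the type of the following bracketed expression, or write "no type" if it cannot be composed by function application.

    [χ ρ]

At [χ ρ]: neither t nor <<s,e>,s> can take the other as argument; the node is ill-typed.

no type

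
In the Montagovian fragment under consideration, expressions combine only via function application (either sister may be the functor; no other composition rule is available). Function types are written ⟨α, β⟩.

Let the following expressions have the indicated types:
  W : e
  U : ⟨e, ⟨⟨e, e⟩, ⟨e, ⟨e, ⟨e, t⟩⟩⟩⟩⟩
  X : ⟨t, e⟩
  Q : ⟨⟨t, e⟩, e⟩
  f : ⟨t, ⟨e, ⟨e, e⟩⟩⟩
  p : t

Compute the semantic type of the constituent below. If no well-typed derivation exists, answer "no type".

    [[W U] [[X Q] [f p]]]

[W U] — U of type ⟨e, ⟨⟨e, e⟩, ⟨e, ⟨e, ⟨e, t⟩⟩⟩⟩⟩ combines with W of type e: type ⟨⟨e, e⟩, ⟨e, ⟨e, ⟨e, t⟩⟩⟩⟩.
[X Q] — Q of type ⟨⟨t, e⟩, e⟩ combines with X of type ⟨t, e⟩: type e.
[f p] — f of type ⟨t, ⟨e, ⟨e, e⟩⟩⟩ combines with p of type t: type ⟨e, ⟨e, e⟩⟩.
[[X Q] [f p]] — [f p] of type ⟨e, ⟨e, e⟩⟩ combines with [X Q] of type e: type ⟨e, e⟩.
[[W U] [[X Q] [f p]]] — [W U] of type ⟨⟨e, e⟩, ⟨e, ⟨e, ⟨e, t⟩⟩⟩⟩ combines with [[X Q] [f p]] of type ⟨e, e⟩: type ⟨e, ⟨e, ⟨e, t⟩⟩⟩.

⟨e, ⟨e, ⟨e, t⟩⟩⟩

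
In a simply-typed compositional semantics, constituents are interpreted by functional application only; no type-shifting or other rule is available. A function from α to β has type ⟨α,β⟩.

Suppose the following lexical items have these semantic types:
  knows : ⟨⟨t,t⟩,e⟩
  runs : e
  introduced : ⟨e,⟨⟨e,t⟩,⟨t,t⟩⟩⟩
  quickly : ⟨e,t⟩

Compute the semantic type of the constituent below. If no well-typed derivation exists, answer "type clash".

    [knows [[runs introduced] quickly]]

[runs introduced]: ⟨e,⟨⟨e,t⟩,⟨t,t⟩⟩⟩ applied to e yields ⟨⟨e,t⟩,⟨t,t⟩⟩.
[[runs introduced] quickly]: ⟨⟨e,t⟩,⟨t,t⟩⟩ applied to ⟨e,t⟩ yields ⟨t,t⟩.
[knows [[runs introduced] quickly]]: ⟨⟨t,t⟩,e⟩ applied to ⟨t,t⟩ yields e.

e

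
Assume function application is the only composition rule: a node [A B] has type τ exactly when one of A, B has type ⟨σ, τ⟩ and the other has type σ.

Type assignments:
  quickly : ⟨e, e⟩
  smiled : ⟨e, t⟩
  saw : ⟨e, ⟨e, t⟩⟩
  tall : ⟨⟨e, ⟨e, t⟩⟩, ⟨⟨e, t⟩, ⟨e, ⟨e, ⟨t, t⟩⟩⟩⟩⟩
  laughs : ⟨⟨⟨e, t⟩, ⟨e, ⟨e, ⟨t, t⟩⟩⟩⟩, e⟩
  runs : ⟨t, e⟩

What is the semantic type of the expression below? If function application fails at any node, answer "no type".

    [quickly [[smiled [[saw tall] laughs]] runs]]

At [saw tall], tall : ⟨⟨e, ⟨e, t⟩⟩, ⟨⟨e, t⟩, ⟨e, ⟨e, ⟨t, t⟩⟩⟩⟩⟩ takes saw : ⟨e, ⟨e, t⟩⟩, giving ⟨⟨e, t⟩, ⟨e, ⟨e, ⟨t, t⟩⟩⟩⟩.
At [[saw tall] laughs], laughs : ⟨⟨⟨e, t⟩, ⟨e, ⟨e, ⟨t, t⟩⟩⟩⟩, e⟩ takes [saw tall] : ⟨⟨e, t⟩, ⟨e, ⟨e, ⟨t, t⟩⟩⟩⟩, giving e.
At [smiled [[saw tall] laughs]], smiled : ⟨e, t⟩ takes [[saw tall] laughs] : e, giving t.
At [[smiled [[saw tall] laughs]] runs], runs : ⟨t, e⟩ takes [smiled [[saw tall] laughs]] : t, giving e.
At [quickly [[smiled [[saw tall] laughs]] runs]], quickly : ⟨e, e⟩ takes [[smiled [[saw tall] laughs]] runs] : e, giving e.

e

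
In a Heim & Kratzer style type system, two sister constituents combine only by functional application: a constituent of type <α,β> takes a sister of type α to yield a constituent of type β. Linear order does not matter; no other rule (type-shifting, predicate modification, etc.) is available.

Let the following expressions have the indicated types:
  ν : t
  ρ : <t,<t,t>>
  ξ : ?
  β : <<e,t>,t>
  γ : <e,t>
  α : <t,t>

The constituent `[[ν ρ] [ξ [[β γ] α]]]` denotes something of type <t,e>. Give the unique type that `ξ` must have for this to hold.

At [[ν ρ] [ξ [[β γ] α]]] (required: <t,e>): [ν ρ] is <t,t>, which is not a function with range <t,e>; hence [ξ [[β γ] α]] is the functor — type <<t,t>,<t,e>>.
At [ξ [[β γ] α]] (required: <<t,t>,<t,e>>): [[β γ] α] is t, which is not a function with range <<t,t>,<t,e>>; hence ξ is the functor — type <t,<<t,t>,<t,e>>>.

<t,<<t,t>,<t,e>>>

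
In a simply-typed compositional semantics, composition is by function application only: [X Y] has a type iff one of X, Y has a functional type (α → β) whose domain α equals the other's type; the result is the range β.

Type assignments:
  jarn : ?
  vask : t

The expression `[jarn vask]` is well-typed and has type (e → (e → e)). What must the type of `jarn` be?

(t → (e → (e → e)))

[jarn vask] must have type (e → (e → e)). The sister vask has type t; that is not a function onto (e → (e → e)), so jarn must be the functor, of type (t → (e → (e → e))).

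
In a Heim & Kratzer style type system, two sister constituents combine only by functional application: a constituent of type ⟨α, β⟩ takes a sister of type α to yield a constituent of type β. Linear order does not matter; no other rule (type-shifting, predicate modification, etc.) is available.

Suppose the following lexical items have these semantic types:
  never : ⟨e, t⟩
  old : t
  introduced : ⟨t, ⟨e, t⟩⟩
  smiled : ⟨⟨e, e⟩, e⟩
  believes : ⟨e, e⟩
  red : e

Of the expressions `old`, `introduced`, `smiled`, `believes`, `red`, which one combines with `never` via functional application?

old : t — never needs e; old needs nothing (atomic); neither fits.
introduced : ⟨t, ⟨e, t⟩⟩ — never needs e; introduced needs t; neither fits.
smiled : ⟨⟨e, e⟩, e⟩ — never needs e; smiled needs ⟨e, e⟩; neither fits.
believes : ⟨e, e⟩ — never needs e; believes needs e; neither fits.
red — combines: never : ⟨e, t⟩ takes red : e as argument, giving t.

red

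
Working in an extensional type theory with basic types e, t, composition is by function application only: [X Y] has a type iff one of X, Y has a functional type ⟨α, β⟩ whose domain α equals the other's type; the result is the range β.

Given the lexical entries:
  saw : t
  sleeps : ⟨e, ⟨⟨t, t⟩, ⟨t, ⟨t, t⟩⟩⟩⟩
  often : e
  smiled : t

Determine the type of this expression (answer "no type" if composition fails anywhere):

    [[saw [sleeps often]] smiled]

no type

[sleeps often]: functor sleeps : ⟨e, ⟨⟨t, t⟩, ⟨t, ⟨t, t⟩⟩⟩⟩, argument often : e; result ⟨⟨t, t⟩, ⟨t, ⟨t, t⟩⟩⟩.
At [saw [sleeps often]]: neither t nor ⟨⟨t, t⟩, ⟨t, ⟨t, t⟩⟩⟩ can take the other as argument; the node is ill-typed.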